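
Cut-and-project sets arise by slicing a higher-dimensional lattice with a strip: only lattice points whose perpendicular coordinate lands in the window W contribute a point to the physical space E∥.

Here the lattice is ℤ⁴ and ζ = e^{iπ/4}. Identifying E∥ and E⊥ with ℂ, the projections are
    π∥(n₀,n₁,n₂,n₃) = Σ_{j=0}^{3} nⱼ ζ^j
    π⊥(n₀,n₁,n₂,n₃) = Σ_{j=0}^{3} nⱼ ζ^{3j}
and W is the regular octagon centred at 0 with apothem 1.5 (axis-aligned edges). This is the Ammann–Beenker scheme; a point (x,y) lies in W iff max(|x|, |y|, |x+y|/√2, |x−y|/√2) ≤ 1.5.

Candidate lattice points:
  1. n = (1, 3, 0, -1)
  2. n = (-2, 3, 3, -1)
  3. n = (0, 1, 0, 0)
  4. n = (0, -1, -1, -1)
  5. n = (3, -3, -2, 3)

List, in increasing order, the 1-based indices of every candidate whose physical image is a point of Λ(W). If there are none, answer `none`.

Internal map: ζ^{3j} for j=0..3 gives (1,0), (−√2/2,√2/2), (0,−1), (√2/2,√2/2).
candidate 1: n = (1, 3, 0, -1) → π⊥ ≈ (-1.8284, +1.4142); max(|x|,|y|,|x±y|/√2) = 2.2929 > 1.5 ⇒ ∉ W
candidate 2: n = (-2, 3, 3, -1) → π⊥ ≈ (-4.8284, -1.5858); max(|x|,|y|,|x±y|/√2) = 4.8284 > 1.5 ⇒ ∉ W
candidate 3: n = (0, 1, 0, 0) → π⊥ ≈ (-0.7071, +0.7071); max(|x|,|y|,|x±y|/√2) = 1.0000 ≤ 1.5 ⇒ ∈ W
candidate 4: n = (0, -1, -1, -1) → π⊥ ≈ (+0.0000, -0.4142); max(|x|,|y|,|x±y|/√2) = 0.4142 ≤ 1.5 ⇒ ∈ W
candidate 5: n = (3, -3, -2, 3) → π⊥ ≈ (+7.2426, +2.0000); max(|x|,|y|,|x±y|/√2) = 7.2426 > 1.5 ⇒ ∉ W

3, 4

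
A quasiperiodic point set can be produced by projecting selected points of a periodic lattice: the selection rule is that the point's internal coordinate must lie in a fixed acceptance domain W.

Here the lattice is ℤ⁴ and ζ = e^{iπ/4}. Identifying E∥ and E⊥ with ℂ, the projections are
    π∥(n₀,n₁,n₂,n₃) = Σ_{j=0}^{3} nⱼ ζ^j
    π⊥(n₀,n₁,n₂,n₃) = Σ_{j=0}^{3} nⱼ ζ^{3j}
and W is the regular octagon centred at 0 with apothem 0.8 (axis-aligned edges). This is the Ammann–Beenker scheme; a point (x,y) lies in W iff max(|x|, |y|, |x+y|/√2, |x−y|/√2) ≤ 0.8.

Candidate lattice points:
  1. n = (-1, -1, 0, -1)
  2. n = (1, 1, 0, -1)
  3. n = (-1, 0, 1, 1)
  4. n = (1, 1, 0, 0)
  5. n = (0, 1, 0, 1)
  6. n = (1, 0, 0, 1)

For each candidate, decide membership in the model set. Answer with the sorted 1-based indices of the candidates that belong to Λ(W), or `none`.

Internal map: ζ^{3j} for j=0..3 gives (1,0), (−√2/2,√2/2), (0,−1), (√2/2,√2/2).
#1 (-1, -1, 0, -1): internal (-1.000000, -1.414214); octagon support 1.707107 vs apothem 0.8 → ∉ W
#2 (1, 1, 0, -1): internal (-0.414214, 0.000000); octagon support 0.414214 vs apothem 0.8 → ∈ W
#3 (-1, 0, 1, 1): internal (-0.292893, -0.292893); octagon support 0.414214 vs apothem 0.8 → ∈ W
#4 (1, 1, 0, 0): internal (0.292893, 0.707107); octagon support 0.707107 vs apothem 0.8 → ∈ W
#5 (0, 1, 0, 1): internal (0.000000, 1.414214); octagon support 1.414214 vs apothem 0.8 → ∉ W
#6 (1, 0, 0, 1): internal (1.707107, 0.707107); octagon support 1.707107 vs apothem 0.8 → ∉ W

2, 3, 4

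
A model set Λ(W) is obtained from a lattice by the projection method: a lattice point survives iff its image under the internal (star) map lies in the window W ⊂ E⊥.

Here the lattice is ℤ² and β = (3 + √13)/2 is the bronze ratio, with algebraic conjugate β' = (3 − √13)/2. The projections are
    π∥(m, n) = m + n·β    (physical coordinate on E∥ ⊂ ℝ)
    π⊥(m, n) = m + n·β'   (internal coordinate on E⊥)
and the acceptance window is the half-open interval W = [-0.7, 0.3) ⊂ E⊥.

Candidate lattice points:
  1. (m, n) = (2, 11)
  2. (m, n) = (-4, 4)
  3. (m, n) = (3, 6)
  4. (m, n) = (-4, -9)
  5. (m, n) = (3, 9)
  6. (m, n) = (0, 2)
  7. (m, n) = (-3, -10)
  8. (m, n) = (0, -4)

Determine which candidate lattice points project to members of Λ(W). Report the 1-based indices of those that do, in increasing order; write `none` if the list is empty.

5, 6, 7

Numerically β ≈ 3.30278 and β' = −1/β ≈ -0.30278.
[1] lift (2,11): star map gives -1.33053; window check -0.7 ≤ -1.33053 < 0.3 is false → out
[2] lift (-4,4): star map gives -5.21110; window check -0.7 ≤ -5.21110 < 0.3 is false → out
[3] lift (3,6): star map gives 1.18335; window check -0.7 ≤ 1.18335 < 0.3 is false → out
[4] lift (-4,-9): star map gives -1.27502; window check -0.7 ≤ -1.27502 < 0.3 is false → out
[5] lift (3,9): star map gives 0.27502; window check -0.7 ≤ 0.27502 < 0.3 is true → IN Λ
[6] lift (0,2): star map gives -0.60555; window check -0.7 ≤ -0.60555 < 0.3 is true → IN Λ
[7] lift (-3,-10): star map gives 0.02776; window check -0.7 ≤ 0.02776 < 0.3 is true → IN Λ
[8] lift (0,-4): star map gives 1.21110; window check -0.7 ≤ 1.21110 < 0.3 is false → out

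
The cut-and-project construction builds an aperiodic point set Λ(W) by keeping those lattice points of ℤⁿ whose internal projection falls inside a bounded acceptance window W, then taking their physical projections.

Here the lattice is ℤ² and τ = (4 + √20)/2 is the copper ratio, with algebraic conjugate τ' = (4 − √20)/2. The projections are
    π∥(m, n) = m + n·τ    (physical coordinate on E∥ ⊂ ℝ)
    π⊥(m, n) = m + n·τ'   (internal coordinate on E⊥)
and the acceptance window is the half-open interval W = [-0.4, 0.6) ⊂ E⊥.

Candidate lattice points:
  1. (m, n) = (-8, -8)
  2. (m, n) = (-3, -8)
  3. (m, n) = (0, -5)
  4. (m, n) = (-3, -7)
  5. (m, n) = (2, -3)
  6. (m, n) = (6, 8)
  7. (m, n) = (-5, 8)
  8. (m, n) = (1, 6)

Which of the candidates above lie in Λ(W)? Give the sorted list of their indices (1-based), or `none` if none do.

Numerically τ ≈ 4.236068 and τ' = −1/τ ≈ -0.236068.
#1 (-8,-8): internal coord -8 + (-8)·τ' = -6.111456; -6.111456 ∉ [-0.4, 0.6) → out
#2 (-3,-8): internal coord -3 + (-8)·τ' = -1.111456; -1.111456 ∉ [-0.4, 0.6) → out
#3 (0,-5): internal coord 0 + (-5)·τ' = +1.180340; +1.180340 ∉ [-0.4, 0.6) → out
#4 (-3,-7): internal coord -3 + (-7)·τ' = -1.347524; -1.347524 ∉ [-0.4, 0.6) → out
#5 (2,-3): internal coord 2 + (-3)·τ' = +2.708204; +2.708204 ∉ [-0.4, 0.6) → out
#6 (6,8): internal coord 6 + (8)·τ' = +4.111456; +4.111456 ∉ [-0.4, 0.6) → out
#7 (-5,8): internal coord -5 + (8)·τ' = -6.888544; -6.888544 ∉ [-0.4, 0.6) → out
#8 (1,6): internal coord 1 + (6)·τ' = -0.416408; -0.416408 ∉ [-0.4, 0.6) → out

none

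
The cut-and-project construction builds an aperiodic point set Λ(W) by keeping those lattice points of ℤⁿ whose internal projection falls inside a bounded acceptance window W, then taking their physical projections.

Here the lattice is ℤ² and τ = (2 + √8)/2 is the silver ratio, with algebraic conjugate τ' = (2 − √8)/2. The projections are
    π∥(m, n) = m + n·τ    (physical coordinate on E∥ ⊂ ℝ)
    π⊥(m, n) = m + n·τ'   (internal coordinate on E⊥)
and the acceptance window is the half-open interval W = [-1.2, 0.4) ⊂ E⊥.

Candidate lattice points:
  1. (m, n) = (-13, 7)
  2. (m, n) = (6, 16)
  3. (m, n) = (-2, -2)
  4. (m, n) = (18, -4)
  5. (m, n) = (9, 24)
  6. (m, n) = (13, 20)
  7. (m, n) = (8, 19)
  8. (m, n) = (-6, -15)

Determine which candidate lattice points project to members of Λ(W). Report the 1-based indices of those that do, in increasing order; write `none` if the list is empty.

Compute τ' = (2−√8)/2 = -0.4142, so π⊥(m,n) = m -0.4142·n.
#1 (-13,7): internal coord -13 + (7)·τ' = -15.8995; -15.8995 ∉ [-1.2, 0.4) → out
#2 (6,16): internal coord 6 + (16)·τ' = -0.6274; -0.6274 ∈ [-1.2, 0.4) → IN Λ
#3 (-2,-2): internal coord -2 + (-2)·τ' = -1.1716; -1.1716 ∈ [-1.2, 0.4) → IN Λ
#4 (18,-4): internal coord 18 + (-4)·τ' = +19.6569; +19.6569 ∉ [-1.2, 0.4) → out
#5 (9,24): internal coord 9 + (24)·τ' = -0.9411; -0.9411 ∈ [-1.2, 0.4) → IN Λ
#6 (13,20): internal coord 13 + (20)·τ' = +4.7157; +4.7157 ∉ [-1.2, 0.4) → out
#7 (8,19): internal coord 8 + (19)·τ' = +0.1299; +0.1299 ∈ [-1.2, 0.4) → IN Λ
#8 (-6,-15): internal coord -6 + (-15)·τ' = +0.2132; +0.2132 ∈ [-1.2, 0.4) → IN Λ

2, 3, 5, 7, 8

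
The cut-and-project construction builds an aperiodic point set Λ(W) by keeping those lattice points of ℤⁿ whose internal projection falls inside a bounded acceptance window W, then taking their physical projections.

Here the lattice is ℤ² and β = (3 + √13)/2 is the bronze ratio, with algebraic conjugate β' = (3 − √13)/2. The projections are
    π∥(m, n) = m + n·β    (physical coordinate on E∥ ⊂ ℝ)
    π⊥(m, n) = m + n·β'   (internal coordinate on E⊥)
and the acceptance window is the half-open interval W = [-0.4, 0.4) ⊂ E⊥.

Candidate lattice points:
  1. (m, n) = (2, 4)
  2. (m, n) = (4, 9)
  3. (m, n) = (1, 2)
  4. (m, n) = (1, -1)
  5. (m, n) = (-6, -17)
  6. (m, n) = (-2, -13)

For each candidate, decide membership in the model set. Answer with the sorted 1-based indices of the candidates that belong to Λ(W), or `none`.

3

β' = (3−√13)/2 ≈ -0.3028.
[1] lift (2,4): star map gives 0.7889; window check -0.4 ≤ 0.7889 < 0.4 is false → out
[2] lift (4,9): star map gives 1.2750; window check -0.4 ≤ 1.2750 < 0.4 is false → out
[3] lift (1,2): star map gives 0.3944; window check -0.4 ≤ 0.3944 < 0.4 is true → IN Λ
[4] lift (1,-1): star map gives 1.3028; window check -0.4 ≤ 1.3028 < 0.4 is false → out
[5] lift (-6,-17): star map gives -0.8528; window check -0.4 ≤ -0.8528 < 0.4 is false → out
[6] lift (-2,-13): star map gives 1.9361; window check -0.4 ≤ 1.9361 < 0.4 is false → out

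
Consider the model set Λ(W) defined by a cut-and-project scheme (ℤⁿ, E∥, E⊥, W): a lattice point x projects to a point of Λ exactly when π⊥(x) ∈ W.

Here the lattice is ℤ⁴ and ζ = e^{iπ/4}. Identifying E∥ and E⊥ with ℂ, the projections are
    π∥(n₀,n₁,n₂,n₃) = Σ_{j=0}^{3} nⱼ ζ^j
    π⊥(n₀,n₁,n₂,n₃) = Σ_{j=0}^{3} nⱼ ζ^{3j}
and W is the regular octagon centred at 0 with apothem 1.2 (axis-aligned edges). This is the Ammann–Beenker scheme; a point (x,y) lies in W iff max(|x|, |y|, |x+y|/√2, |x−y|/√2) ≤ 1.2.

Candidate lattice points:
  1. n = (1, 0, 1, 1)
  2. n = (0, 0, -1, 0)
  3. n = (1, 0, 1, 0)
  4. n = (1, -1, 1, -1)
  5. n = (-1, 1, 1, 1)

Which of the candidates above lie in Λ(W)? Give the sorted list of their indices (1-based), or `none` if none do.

2, 5

π⊥(n) = n₀ + n₁ζ³ + n₂ζ⁶ + n₃ζ⁹ where ζ = e^{iπ/4}.
#1 (1, 0, 1, 1): internal (1.70711, -0.29289); octagon support 1.70711 vs apothem 1.2 → ∉ W
#2 (0, 0, -1, 0): internal (0.00000, 1.00000); octagon support 1.00000 vs apothem 1.2 → ∈ W
#3 (1, 0, 1, 0): internal (1.00000, -1.00000); octagon support 1.41421 vs apothem 1.2 → ∉ W
#4 (1, -1, 1, -1): internal (1.00000, -2.41421); octagon support 2.41421 vs apothem 1.2 → ∉ W
#5 (-1, 1, 1, 1): internal (-1.00000, 0.41421); octagon support 1.00000 vs apothem 1.2 → ∈ W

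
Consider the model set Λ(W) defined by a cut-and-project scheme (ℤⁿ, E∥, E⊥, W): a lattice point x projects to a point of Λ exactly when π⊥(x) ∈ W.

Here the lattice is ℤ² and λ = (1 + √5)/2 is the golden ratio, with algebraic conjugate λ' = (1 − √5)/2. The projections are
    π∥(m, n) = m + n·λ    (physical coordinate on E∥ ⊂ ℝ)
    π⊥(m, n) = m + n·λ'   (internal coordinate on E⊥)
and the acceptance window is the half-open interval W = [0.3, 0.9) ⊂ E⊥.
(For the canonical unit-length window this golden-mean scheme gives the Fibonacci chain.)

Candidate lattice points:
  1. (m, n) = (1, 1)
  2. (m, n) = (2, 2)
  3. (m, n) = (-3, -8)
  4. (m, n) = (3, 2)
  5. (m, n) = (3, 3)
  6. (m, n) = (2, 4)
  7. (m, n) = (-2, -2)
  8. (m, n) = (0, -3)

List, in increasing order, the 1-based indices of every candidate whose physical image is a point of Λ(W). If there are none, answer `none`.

Numerically λ ≈ 1.6180 and λ' = −1/λ ≈ -0.6180.
[1] lift (1,1): star map gives 0.3820; window check 0.3 ≤ 0.3820 < 0.9 is true → IN Λ
[2] lift (2,2): star map gives 0.7639; window check 0.3 ≤ 0.7639 < 0.9 is true → IN Λ
[3] lift (-3,-8): star map gives 1.9443; window check 0.3 ≤ 1.9443 < 0.9 is false → out
[4] lift (3,2): star map gives 1.7639; window check 0.3 ≤ 1.7639 < 0.9 is false → out
[5] lift (3,3): star map gives 1.1459; window check 0.3 ≤ 1.1459 < 0.9 is false → out
[6] lift (2,4): star map gives -0.4721; window check 0.3 ≤ -0.4721 < 0.9 is false → out
[7] lift (-2,-2): star map gives -0.7639; window check 0.3 ≤ -0.7639 < 0.9 is false → out
[8] lift (0,-3): star map gives 1.8541; window check 0.3 ≤ 1.8541 < 0.9 is false → out

1, 2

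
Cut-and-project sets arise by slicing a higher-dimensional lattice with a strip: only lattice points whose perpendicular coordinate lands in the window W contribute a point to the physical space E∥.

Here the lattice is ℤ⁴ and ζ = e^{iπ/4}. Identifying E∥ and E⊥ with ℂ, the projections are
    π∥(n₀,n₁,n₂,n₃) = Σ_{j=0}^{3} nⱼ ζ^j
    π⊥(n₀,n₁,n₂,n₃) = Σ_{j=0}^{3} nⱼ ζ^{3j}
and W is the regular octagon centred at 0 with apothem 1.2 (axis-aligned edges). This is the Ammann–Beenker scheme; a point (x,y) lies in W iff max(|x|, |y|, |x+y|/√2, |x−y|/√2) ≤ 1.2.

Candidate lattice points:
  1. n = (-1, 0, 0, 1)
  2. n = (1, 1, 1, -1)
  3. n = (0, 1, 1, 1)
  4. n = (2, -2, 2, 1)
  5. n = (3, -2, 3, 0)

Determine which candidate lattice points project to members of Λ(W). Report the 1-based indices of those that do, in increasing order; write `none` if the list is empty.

1, 2, 3

With ζ = e^{iπ/4} the internal vectors are ζ^0,ζ^3,ζ^6,ζ^9.
candidate 1: n = (-1, 0, 0, 1) → π⊥ ≈ (-0.292893, +0.707107); max(|x|,|y|,|x±y|/√2) = 0.707107 ≤ 1.2 ⇒ ∈ W
candidate 2: n = (1, 1, 1, -1) → π⊥ ≈ (-0.414214, -1.000000); max(|x|,|y|,|x±y|/√2) = 1.000000 ≤ 1.2 ⇒ ∈ W
candidate 3: n = (0, 1, 1, 1) → π⊥ ≈ (+0.000000, +0.414214); max(|x|,|y|,|x±y|/√2) = 0.414214 ≤ 1.2 ⇒ ∈ W
candidate 4: n = (2, -2, 2, 1) → π⊥ ≈ (+4.121320, -2.707107); max(|x|,|y|,|x±y|/√2) = 4.828427 > 1.2 ⇒ ∉ W
candidate 5: n = (3, -2, 3, 0) → π⊥ ≈ (+4.414214, -4.414214); max(|x|,|y|,|x±y|/√2) = 6.242641 > 1.2 ⇒ ∉ W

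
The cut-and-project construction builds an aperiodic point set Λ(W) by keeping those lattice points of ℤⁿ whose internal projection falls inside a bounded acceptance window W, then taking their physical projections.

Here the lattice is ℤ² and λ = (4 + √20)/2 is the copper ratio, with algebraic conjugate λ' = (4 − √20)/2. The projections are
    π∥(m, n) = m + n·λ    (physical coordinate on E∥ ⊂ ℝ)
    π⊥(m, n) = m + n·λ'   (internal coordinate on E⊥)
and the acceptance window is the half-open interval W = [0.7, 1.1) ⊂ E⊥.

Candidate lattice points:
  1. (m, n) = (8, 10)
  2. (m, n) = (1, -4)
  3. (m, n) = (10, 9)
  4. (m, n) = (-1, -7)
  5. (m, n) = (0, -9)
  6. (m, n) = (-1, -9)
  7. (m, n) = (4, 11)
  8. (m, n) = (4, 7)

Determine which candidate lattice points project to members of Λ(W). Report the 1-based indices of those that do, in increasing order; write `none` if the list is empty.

none

Compute λ' = (4−√20)/2 = -0.23607, so π⊥(m,n) = m -0.23607·n.
candidate 1: (m,n)=(8,10) → π∥ = 8+10·λ ≈ 50.36068, π⊥ = 8+10·λ' ≈ 5.63932 ∉ [0.7, 1.1) ⇒ out
candidate 2: (m,n)=(1,-4) → π∥ = 1-4·λ ≈ -15.94427, π⊥ = 1-4·λ' ≈ 1.94427 ∉ [0.7, 1.1) ⇒ out
candidate 3: (m,n)=(10,9) → π∥ = 10+9·λ ≈ 48.12461, π⊥ = 10+9·λ' ≈ 7.87539 ∉ [0.7, 1.1) ⇒ out
candidate 4: (m,n)=(-1,-7) → π∥ = -1-7·λ ≈ -30.65248, π⊥ = -1-7·λ' ≈ 0.65248 ∉ [0.7, 1.1) ⇒ out
candidate 5: (m,n)=(0,-9) → π∥ = 0-9·λ ≈ -38.12461, π⊥ = 0-9·λ' ≈ 2.12461 ∉ [0.7, 1.1) ⇒ out
candidate 6: (m,n)=(-1,-9) → π∥ = -1-9·λ ≈ -39.12461, π⊥ = -1-9·λ' ≈ 1.12461 ∉ [0.7, 1.1) ⇒ out
candidate 7: (m,n)=(4,11) → π∥ = 4+11·λ ≈ 50.59675, π⊥ = 4+11·λ' ≈ 1.40325 ∉ [0.7, 1.1) ⇒ out
candidate 8: (m,n)=(4,7) → π∥ = 4+7·λ ≈ 33.65248, π⊥ = 4+7·λ' ≈ 2.34752 ∉ [0.7, 1.1) ⇒ out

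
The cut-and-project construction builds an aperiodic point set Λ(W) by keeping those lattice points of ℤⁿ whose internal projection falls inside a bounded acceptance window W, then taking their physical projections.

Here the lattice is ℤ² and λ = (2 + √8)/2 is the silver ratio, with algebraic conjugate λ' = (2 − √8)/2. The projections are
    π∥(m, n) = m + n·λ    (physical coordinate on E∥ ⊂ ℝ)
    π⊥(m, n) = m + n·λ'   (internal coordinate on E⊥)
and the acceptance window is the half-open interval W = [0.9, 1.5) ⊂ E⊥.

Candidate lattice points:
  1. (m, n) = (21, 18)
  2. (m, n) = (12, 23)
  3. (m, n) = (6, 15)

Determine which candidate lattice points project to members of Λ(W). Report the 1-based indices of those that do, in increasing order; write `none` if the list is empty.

none

Compute λ' = (2−√8)/2 = -0.414214, so π⊥(m,n) = m -0.414214·n.
candidate 1: (m,n)=(21,18) → π∥ = 21+18·λ ≈ 64.455844, π⊥ = 21+18·λ' ≈ 13.544156 ∉ [0.9, 1.5) ⇒ out
candidate 2: (m,n)=(12,23) → π∥ = 12+23·λ ≈ 67.526912, π⊥ = 12+23·λ' ≈ 2.473088 ∉ [0.9, 1.5) ⇒ out
candidate 3: (m,n)=(6,15) → π∥ = 6+15·λ ≈ 42.213203, π⊥ = 6+15·λ' ≈ -0.213203 ∉ [0.9, 1.5) ⇒ out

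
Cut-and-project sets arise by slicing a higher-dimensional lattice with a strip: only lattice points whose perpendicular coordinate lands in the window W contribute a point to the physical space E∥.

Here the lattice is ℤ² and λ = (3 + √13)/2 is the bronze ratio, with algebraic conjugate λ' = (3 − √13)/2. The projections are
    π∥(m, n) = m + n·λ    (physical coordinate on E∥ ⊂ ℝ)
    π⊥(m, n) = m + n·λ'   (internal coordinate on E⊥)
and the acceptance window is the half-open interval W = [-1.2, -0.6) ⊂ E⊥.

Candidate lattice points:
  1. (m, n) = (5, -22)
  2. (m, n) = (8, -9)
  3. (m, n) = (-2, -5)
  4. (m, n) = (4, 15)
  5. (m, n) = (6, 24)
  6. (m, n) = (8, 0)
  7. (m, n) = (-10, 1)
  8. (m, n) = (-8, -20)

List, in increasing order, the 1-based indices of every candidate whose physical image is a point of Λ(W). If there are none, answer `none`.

none

λ' = (3−√13)/2 ≈ -0.3028.
candidate 1: (m,n)=(5,-22) → π∥ = 5-22·λ ≈ -67.6611, π⊥ = 5-22·λ' ≈ 11.6611 ∉ [-1.2, -0.6) ⇒ out
candidate 2: (m,n)=(8,-9) → π∥ = 8-9·λ ≈ -21.7250, π⊥ = 8-9·λ' ≈ 10.7250 ∉ [-1.2, -0.6) ⇒ out
candidate 3: (m,n)=(-2,-5) → π∥ = -2-5·λ ≈ -18.5139, π⊥ = -2-5·λ' ≈ -0.4861 ∉ [-1.2, -0.6) ⇒ out
candidate 4: (m,n)=(4,15) → π∥ = 4+15·λ ≈ 53.5416, π⊥ = 4+15·λ' ≈ -0.5416 ∉ [-1.2, -0.6) ⇒ out
candidate 5: (m,n)=(6,24) → π∥ = 6+24·λ ≈ 85.2666, π⊥ = 6+24·λ' ≈ -1.2666 ∉ [-1.2, -0.6) ⇒ out
candidate 6: (m,n)=(8,0) → π∥ = 8+0·λ ≈ 8.0000, π⊥ = 8+0·λ' ≈ 8.0000 ∉ [-1.2, -0.6) ⇒ out
candidate 7: (m,n)=(-10,1) → π∥ = -10+1·λ ≈ -6.6972, π⊥ = -10+1·λ' ≈ -10.3028 ∉ [-1.2, -0.6) ⇒ out
candidate 8: (m,n)=(-8,-20) → π∥ = -8-20·λ ≈ -74.0555, π⊥ = -8-20·λ' ≈ -1.9445 ∉ [-1.2, -0.6) ⇒ out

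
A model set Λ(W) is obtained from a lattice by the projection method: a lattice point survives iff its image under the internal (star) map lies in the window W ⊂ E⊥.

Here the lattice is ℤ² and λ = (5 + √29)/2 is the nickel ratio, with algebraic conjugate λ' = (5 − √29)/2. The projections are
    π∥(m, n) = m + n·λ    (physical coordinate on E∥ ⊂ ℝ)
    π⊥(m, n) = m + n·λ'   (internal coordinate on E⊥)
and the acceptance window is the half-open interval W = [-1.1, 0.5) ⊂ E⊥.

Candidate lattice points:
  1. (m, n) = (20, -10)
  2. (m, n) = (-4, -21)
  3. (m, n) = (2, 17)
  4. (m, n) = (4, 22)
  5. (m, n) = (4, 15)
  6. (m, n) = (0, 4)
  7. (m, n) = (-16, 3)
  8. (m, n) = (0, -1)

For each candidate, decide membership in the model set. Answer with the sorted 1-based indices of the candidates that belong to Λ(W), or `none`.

Numerically λ ≈ 5.192582 and λ' = −1/λ ≈ -0.192582.
candidate 1: (m,n)=(20,-10) → π∥ = 20-10·λ ≈ -31.925824, π⊥ = 20-10·λ' ≈ 21.925824 ∉ [-1.1, 0.5) ⇒ out
candidate 2: (m,n)=(-4,-21) → π∥ = -4-21·λ ≈ -113.044230, π⊥ = -4-21·λ' ≈ 0.044230 ∈ [-1.1, 0.5) ⇒ IN Λ
candidate 3: (m,n)=(2,17) → π∥ = 2+17·λ ≈ 90.273901, π⊥ = 2+17·λ' ≈ -1.273901 ∉ [-1.1, 0.5) ⇒ out
candidate 4: (m,n)=(4,22) → π∥ = 4+22·λ ≈ 118.236813, π⊥ = 4+22·λ' ≈ -0.236813 ∈ [-1.1, 0.5) ⇒ IN Λ
candidate 5: (m,n)=(4,15) → π∥ = 4+15·λ ≈ 81.888736, π⊥ = 4+15·λ' ≈ 1.111264 ∉ [-1.1, 0.5) ⇒ out
candidate 6: (m,n)=(0,4) → π∥ = 0+4·λ ≈ 20.770330, π⊥ = 0+4·λ' ≈ -0.770330 ∈ [-1.1, 0.5) ⇒ IN Λ
candidate 7: (m,n)=(-16,3) → π∥ = -16+3·λ ≈ -0.422253, π⊥ = -16+3·λ' ≈ -16.577747 ∉ [-1.1, 0.5) ⇒ out
candidate 8: (m,n)=(0,-1) → π∥ = 0-1·λ ≈ -5.192582, π⊥ = 0-1·λ' ≈ 0.192582 ∈ [-1.1, 0.5) ⇒ IN Λ

2, 4, 6, 8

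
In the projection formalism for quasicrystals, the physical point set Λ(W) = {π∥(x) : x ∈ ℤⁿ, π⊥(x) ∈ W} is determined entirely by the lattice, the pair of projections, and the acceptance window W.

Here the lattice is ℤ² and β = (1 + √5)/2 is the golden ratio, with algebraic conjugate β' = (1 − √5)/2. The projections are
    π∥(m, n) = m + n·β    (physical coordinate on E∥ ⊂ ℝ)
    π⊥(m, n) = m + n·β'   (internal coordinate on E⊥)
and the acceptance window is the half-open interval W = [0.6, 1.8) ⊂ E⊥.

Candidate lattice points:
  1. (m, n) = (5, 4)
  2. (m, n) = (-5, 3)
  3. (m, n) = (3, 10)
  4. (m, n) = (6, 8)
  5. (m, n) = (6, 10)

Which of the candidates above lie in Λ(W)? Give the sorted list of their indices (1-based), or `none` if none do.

4

Numerically β ≈ 1.618034 and β' = −1/β ≈ -0.618034.
#1 (5,4): internal coord 5 + (4)·β' = +2.527864; +2.527864 ∉ [0.6, 1.8) → out
#2 (-5,3): internal coord -5 + (3)·β' = -6.854102; -6.854102 ∉ [0.6, 1.8) → out
#3 (3,10): internal coord 3 + (10)·β' = -3.180340; -3.180340 ∉ [0.6, 1.8) → out
#4 (6,8): internal coord 6 + (8)·β' = +1.055728; +1.055728 ∈ [0.6, 1.8) → IN Λ
#5 (6,10): internal coord 6 + (10)·β' = -0.180340; -0.180340 ∉ [0.6, 1.8) → out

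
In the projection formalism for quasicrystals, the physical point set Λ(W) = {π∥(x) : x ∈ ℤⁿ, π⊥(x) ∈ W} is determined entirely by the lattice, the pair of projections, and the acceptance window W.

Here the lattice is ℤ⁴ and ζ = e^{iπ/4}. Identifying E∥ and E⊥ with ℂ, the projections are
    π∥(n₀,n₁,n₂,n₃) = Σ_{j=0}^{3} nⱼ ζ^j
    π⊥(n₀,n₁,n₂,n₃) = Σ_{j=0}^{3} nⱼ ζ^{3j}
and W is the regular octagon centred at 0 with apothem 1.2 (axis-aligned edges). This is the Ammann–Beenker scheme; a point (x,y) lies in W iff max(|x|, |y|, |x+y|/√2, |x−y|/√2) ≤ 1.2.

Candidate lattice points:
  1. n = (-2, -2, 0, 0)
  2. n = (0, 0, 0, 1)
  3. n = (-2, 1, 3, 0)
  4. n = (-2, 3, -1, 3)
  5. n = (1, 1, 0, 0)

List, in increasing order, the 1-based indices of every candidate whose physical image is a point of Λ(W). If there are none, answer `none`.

With ζ = e^{iπ/4} the internal vectors are ζ^0,ζ^3,ζ^6,ζ^9.
candidate 1: n = (-2, -2, 0, 0) → π⊥ ≈ (-0.58579, -1.41421); max(|x|,|y|,|x±y|/√2) = 1.41421 > 1.2 ⇒ ∉ W
candidate 2: n = (0, 0, 0, 1) → π⊥ ≈ (+0.70711, +0.70711); max(|x|,|y|,|x±y|/√2) = 1.00000 ≤ 1.2 ⇒ ∈ W
candidate 3: n = (-2, 1, 3, 0) → π⊥ ≈ (-2.70711, -2.29289); max(|x|,|y|,|x±y|/√2) = 3.53553 > 1.2 ⇒ ∉ W
candidate 4: n = (-2, 3, -1, 3) → π⊥ ≈ (-2.00000, +5.24264); max(|x|,|y|,|x±y|/√2) = 5.24264 > 1.2 ⇒ ∉ W
candidate 5: n = (1, 1, 0, 0) → π⊥ ≈ (+0.29289, +0.70711); max(|x|,|y|,|x±y|/√2) = 0.70711 ≤ 1.2 ⇒ ∈ W

2, 5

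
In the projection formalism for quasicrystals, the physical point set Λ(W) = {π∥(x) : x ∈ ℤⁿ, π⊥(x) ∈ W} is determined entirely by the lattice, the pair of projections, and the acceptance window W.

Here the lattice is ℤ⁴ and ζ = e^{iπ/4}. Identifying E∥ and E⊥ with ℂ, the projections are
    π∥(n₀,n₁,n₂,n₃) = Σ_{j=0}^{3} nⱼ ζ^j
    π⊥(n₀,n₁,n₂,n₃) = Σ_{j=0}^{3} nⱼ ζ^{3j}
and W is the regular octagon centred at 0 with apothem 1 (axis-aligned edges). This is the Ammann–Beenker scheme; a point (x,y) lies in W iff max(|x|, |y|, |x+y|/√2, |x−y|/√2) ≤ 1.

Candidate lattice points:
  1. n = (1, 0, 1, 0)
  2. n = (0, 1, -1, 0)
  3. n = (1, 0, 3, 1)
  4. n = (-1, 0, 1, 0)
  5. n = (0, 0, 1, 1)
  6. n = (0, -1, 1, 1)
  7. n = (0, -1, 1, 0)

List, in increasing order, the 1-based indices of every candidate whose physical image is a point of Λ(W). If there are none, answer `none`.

5

Internal map: ζ^{3j} for j=0..3 gives (1,0), (−√2/2,√2/2), (0,−1), (√2/2,√2/2).
#1 (1, 0, 1, 0): internal (1.000000, -1.000000); octagon support 1.414214 vs apothem 1 → ∉ W
#2 (0, 1, -1, 0): internal (-0.707107, 1.707107); octagon support 1.707107 vs apothem 1 → ∉ W
#3 (1, 0, 3, 1): internal (1.707107, -2.292893); octagon support 2.828427 vs apothem 1 → ∉ W
#4 (-1, 0, 1, 0): internal (-1.000000, -1.000000); octagon support 1.414214 vs apothem 1 → ∉ W
#5 (0, 0, 1, 1): internal (0.707107, -0.292893); octagon support 0.707107 vs apothem 1 → ∈ W
#6 (0, -1, 1, 1): internal (1.414214, -1.000000); octagon support 1.707107 vs apothem 1 → ∉ W
#7 (0, -1, 1, 0): internal (0.707107, -1.707107); octagon support 1.707107 vs apothem 1 → ∉ W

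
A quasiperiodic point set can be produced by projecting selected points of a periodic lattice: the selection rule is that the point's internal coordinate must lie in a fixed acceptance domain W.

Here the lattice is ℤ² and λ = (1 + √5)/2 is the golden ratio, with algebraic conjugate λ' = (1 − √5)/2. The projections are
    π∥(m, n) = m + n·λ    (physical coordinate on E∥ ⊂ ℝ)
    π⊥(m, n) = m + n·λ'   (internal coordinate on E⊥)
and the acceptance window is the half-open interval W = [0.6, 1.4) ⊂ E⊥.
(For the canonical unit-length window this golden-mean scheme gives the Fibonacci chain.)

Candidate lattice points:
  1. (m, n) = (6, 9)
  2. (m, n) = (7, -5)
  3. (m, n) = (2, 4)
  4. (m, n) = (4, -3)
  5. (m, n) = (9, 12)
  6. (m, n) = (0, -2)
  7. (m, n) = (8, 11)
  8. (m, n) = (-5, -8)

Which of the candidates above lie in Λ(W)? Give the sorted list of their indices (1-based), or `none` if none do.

6, 7

λ' = (1−√5)/2 ≈ -0.61803.
candidate 1: (m,n)=(6,9) → π∥ = 6+9·λ ≈ 20.56231, π⊥ = 6+9·λ' ≈ 0.43769 ∉ [0.6, 1.4) ⇒ out
candidate 2: (m,n)=(7,-5) → π∥ = 7-5·λ ≈ -1.09017, π⊥ = 7-5·λ' ≈ 10.09017 ∉ [0.6, 1.4) ⇒ out
candidate 3: (m,n)=(2,4) → π∥ = 2+4·λ ≈ 8.47214, π⊥ = 2+4·λ' ≈ -0.47214 ∉ [0.6, 1.4) ⇒ out
candidate 4: (m,n)=(4,-3) → π∥ = 4-3·λ ≈ -0.85410, π⊥ = 4-3·λ' ≈ 5.85410 ∉ [0.6, 1.4) ⇒ out
candidate 5: (m,n)=(9,12) → π∥ = 9+12·λ ≈ 28.41641, π⊥ = 9+12·λ' ≈ 1.58359 ∉ [0.6, 1.4) ⇒ out
candidate 6: (m,n)=(0,-2) → π∥ = 0-2·λ ≈ -3.23607, π⊥ = 0-2·λ' ≈ 1.23607 ∈ [0.6, 1.4) ⇒ IN Λ
candidate 7: (m,n)=(8,11) → π∥ = 8+11·λ ≈ 25.79837, π⊥ = 8+11·λ' ≈ 1.20163 ∈ [0.6, 1.4) ⇒ IN Λ
candidate 8: (m,n)=(-5,-8) → π∥ = -5-8·λ ≈ -17.94427, π⊥ = -5-8·λ' ≈ -0.05573 ∉ [0.6, 1.4) ⇒ out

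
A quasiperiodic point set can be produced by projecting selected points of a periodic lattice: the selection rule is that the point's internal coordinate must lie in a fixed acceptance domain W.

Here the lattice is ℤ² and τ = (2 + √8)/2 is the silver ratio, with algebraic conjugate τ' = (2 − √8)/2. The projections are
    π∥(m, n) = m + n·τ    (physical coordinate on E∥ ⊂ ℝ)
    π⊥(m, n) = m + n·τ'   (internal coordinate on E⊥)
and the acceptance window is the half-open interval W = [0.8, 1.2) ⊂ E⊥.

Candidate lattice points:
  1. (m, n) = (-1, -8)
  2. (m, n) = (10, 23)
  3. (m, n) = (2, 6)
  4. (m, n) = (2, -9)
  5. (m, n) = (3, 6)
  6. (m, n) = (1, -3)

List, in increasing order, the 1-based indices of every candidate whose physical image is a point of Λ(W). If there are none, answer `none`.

none

Compute τ' = (2−√8)/2 = -0.4142, so π⊥(m,n) = m -0.4142·n.
#1 (-1,-8): internal coord -1 + (-8)·τ' = +2.3137; +2.3137 ∉ [0.8, 1.2) → out
#2 (10,23): internal coord 10 + (23)·τ' = +0.4731; +0.4731 ∉ [0.8, 1.2) → out
#3 (2,6): internal coord 2 + (6)·τ' = -0.4853; -0.4853 ∉ [0.8, 1.2) → out
#4 (2,-9): internal coord 2 + (-9)·τ' = +5.7279; +5.7279 ∉ [0.8, 1.2) → out
#5 (3,6): internal coord 3 + (6)·τ' = +0.5147; +0.5147 ∉ [0.8, 1.2) → out
#6 (1,-3): internal coord 1 + (-3)·τ' = +2.2426; +2.2426 ∉ [0.8, 1.2) → out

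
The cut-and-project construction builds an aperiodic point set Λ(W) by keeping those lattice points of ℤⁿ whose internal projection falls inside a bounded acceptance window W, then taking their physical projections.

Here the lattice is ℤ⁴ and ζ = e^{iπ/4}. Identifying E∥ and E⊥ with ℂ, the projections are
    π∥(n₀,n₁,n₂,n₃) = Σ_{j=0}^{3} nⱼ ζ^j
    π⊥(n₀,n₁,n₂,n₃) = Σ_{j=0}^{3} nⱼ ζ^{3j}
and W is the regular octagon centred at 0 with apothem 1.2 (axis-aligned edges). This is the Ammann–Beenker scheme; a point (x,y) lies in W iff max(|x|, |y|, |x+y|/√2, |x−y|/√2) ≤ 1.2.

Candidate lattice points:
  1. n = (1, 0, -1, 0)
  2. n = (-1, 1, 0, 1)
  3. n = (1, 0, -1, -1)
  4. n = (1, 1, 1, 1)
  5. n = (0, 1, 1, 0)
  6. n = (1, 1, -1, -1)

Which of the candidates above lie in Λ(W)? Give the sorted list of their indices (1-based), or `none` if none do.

3, 4, 5, 6

With ζ = e^{iπ/4} the internal vectors are ζ^0,ζ^3,ζ^6,ζ^9.
#1 (1, 0, -1, 0): internal (1.000000, 1.000000); octagon support 1.414214 vs apothem 1.2 → ∉ W
#2 (-1, 1, 0, 1): internal (-1.000000, 1.414214); octagon support 1.707107 vs apothem 1.2 → ∉ W
#3 (1, 0, -1, -1): internal (0.292893, 0.292893); octagon support 0.414214 vs apothem 1.2 → ∈ W
#4 (1, 1, 1, 1): internal (1.000000, 0.414214); octagon support 1.000000 vs apothem 1.2 → ∈ W
#5 (0, 1, 1, 0): internal (-0.707107, -0.292893); octagon support 0.707107 vs apothem 1.2 → ∈ W
#6 (1, 1, -1, -1): internal (-0.414214, 1.000000); octagon support 1.000000 vs apothem 1.2 → ∈ W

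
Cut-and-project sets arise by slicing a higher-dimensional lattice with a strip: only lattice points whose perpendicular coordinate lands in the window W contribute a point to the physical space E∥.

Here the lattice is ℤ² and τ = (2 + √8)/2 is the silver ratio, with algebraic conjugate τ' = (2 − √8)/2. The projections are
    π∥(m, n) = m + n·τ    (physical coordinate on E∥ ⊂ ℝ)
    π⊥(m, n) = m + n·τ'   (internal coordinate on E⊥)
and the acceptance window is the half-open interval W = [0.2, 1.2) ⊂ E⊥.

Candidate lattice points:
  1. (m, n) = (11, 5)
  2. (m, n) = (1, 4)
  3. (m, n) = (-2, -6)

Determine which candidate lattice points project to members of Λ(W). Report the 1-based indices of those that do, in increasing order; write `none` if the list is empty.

3

τ' = (2−√8)/2 ≈ -0.4142.
#1 (11,5): internal coord 11 + (5)·τ' = +8.9289; +8.9289 ∉ [0.2, 1.2) → out
#2 (1,4): internal coord 1 + (4)·τ' = -0.6569; -0.6569 ∉ [0.2, 1.2) → out
#3 (-2,-6): internal coord -2 + (-6)·τ' = +0.4853; +0.4853 ∈ [0.2, 1.2) → IN Λ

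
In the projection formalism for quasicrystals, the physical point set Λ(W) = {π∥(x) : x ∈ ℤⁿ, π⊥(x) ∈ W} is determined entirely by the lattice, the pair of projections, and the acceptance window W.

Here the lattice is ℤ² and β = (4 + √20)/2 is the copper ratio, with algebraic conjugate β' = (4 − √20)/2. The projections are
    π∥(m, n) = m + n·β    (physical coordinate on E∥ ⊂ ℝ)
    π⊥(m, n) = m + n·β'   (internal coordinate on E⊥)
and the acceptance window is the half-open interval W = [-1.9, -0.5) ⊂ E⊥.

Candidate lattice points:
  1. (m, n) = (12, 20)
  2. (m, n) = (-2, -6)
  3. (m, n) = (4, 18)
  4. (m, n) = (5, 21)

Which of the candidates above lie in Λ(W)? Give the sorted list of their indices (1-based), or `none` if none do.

β' = (4−√20)/2 ≈ -0.2361.
#1 (12,20): internal coord 12 + (20)·β' = +7.2786; +7.2786 ∉ [-1.9, -0.5) → out
#2 (-2,-6): internal coord -2 + (-6)·β' = -0.5836; -0.5836 ∈ [-1.9, -0.5) → IN Λ
#3 (4,18): internal coord 4 + (18)·β' = -0.2492; -0.2492 ∉ [-1.9, -0.5) → out
#4 (5,21): internal coord 5 + (21)·β' = +0.0426; +0.0426 ∉ [-1.9, -0.5) → out

2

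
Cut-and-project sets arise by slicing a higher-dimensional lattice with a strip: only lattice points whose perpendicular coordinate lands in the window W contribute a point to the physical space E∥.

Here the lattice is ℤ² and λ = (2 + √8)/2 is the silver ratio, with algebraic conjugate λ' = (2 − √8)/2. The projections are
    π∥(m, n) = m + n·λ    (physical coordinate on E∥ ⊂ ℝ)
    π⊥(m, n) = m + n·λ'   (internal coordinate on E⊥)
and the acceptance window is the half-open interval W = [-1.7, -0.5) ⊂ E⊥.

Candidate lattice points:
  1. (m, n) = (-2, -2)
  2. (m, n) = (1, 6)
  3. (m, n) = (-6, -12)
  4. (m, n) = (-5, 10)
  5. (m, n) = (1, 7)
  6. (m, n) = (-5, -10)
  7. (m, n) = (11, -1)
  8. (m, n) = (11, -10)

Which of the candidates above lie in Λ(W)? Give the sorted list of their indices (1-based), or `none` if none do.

1, 2, 3, 6

λ' = (2−√8)/2 ≈ -0.414214.
#1 (-2,-2): internal coord -2 + (-2)·λ' = -1.171573; -1.171573 ∈ [-1.7, -0.5) → IN Λ
#2 (1,6): internal coord 1 + (6)·λ' = -1.485281; -1.485281 ∈ [-1.7, -0.5) → IN Λ
#3 (-6,-12): internal coord -6 + (-12)·λ' = -1.029437; -1.029437 ∈ [-1.7, -0.5) → IN Λ
#4 (-5,10): internal coord -5 + (10)·λ' = -9.142136; -9.142136 ∉ [-1.7, -0.5) → out
#5 (1,7): internal coord 1 + (7)·λ' = -1.899495; -1.899495 ∉ [-1.7, -0.5) → out
#6 (-5,-10): internal coord -5 + (-10)·λ' = -0.857864; -0.857864 ∈ [-1.7, -0.5) → IN Λ
#7 (11,-1): internal coord 11 + (-1)·λ' = +11.414214; +11.414214 ∉ [-1.7, -0.5) → out
#8 (11,-10): internal coord 11 + (-10)·λ' = +15.142136; +15.142136 ∉ [-1.7, -0.5) → out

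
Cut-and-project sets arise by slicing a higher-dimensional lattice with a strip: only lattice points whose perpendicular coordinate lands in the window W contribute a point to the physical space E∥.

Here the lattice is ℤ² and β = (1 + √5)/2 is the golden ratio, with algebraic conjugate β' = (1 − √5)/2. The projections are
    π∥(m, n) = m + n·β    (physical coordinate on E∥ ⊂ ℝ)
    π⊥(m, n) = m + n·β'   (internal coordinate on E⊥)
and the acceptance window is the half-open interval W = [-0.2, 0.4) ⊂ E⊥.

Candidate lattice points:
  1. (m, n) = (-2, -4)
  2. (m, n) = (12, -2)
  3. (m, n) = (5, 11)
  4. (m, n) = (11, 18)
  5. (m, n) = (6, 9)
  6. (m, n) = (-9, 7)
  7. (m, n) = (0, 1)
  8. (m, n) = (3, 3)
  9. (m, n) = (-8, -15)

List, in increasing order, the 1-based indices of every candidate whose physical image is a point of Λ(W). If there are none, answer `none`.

Numerically β ≈ 1.61803 and β' = −1/β ≈ -0.61803.
[1] lift (-2,-4): star map gives 0.47214; window check -0.2 ≤ 0.47214 < 0.4 is false → out
[2] lift (12,-2): star map gives 13.23607; window check -0.2 ≤ 13.23607 < 0.4 is false → out
[3] lift (5,11): star map gives -1.79837; window check -0.2 ≤ -1.79837 < 0.4 is false → out
[4] lift (11,18): star map gives -0.12461; window check -0.2 ≤ -0.12461 < 0.4 is true → IN Λ
[5] lift (6,9): star map gives 0.43769; window check -0.2 ≤ 0.43769 < 0.4 is false → out
[6] lift (-9,7): star map gives -13.32624; window check -0.2 ≤ -13.32624 < 0.4 is false → out
[7] lift (0,1): star map gives -0.61803; window check -0.2 ≤ -0.61803 < 0.4 is false → out
[8] lift (3,3): star map gives 1.14590; window check -0.2 ≤ 1.14590 < 0.4 is false → out
[9] lift (-8,-15): star map gives 1.27051; window check -0.2 ≤ 1.27051 < 0.4 is false → out

4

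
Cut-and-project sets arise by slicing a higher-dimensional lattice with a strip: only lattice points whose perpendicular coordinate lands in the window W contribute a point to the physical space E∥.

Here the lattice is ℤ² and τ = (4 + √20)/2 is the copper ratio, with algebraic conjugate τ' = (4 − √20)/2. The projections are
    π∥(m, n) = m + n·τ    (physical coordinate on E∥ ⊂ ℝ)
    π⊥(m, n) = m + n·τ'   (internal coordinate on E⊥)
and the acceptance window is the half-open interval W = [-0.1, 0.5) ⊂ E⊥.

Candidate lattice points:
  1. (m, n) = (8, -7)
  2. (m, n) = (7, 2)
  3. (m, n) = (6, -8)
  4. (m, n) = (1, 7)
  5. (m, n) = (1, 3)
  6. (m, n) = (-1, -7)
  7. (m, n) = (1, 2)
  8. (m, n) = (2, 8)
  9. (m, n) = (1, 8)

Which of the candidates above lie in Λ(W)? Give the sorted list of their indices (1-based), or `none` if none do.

Compute τ' = (4−√20)/2 = -0.236068, so π⊥(m,n) = m -0.236068·n.
#1 (8,-7): internal coord 8 + (-7)·τ' = +9.652476; +9.652476 ∉ [-0.1, 0.5) → out
#2 (7,2): internal coord 7 + (2)·τ' = +6.527864; +6.527864 ∉ [-0.1, 0.5) → out
#3 (6,-8): internal coord 6 + (-8)·τ' = +7.888544; +7.888544 ∉ [-0.1, 0.5) → out
#4 (1,7): internal coord 1 + (7)·τ' = -0.652476; -0.652476 ∉ [-0.1, 0.5) → out
#5 (1,3): internal coord 1 + (3)·τ' = +0.291796; +0.291796 ∈ [-0.1, 0.5) → IN Λ
#6 (-1,-7): internal coord -1 + (-7)·τ' = +0.652476; +0.652476 ∉ [-0.1, 0.5) → out
#7 (1,2): internal coord 1 + (2)·τ' = +0.527864; +0.527864 ∉ [-0.1, 0.5) → out
#8 (2,8): internal coord 2 + (8)·τ' = +0.111456; +0.111456 ∈ [-0.1, 0.5) → IN Λ
#9 (1,8): internal coord 1 + (8)·τ' = -0.888544; -0.888544 ∉ [-0.1, 0.5) → out

5, 8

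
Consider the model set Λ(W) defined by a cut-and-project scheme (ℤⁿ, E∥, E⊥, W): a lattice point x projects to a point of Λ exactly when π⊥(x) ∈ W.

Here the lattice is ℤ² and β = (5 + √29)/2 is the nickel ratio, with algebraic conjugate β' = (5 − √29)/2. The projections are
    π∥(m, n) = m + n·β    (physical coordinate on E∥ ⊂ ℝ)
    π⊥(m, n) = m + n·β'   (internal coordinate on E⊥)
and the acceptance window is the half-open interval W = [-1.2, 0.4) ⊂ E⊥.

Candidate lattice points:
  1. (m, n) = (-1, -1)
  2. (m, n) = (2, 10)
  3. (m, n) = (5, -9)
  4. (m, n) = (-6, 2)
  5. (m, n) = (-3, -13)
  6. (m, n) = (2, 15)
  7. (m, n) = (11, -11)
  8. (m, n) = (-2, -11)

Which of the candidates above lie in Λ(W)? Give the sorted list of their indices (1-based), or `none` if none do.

Compute β' = (5−√29)/2 = -0.19258, so π⊥(m,n) = m -0.19258·n.
[1] lift (-1,-1): star map gives -0.80742; window check -1.2 ≤ -0.80742 < 0.4 is true → IN Λ
[2] lift (2,10): star map gives 0.07418; window check -1.2 ≤ 0.07418 < 0.4 is true → IN Λ
[3] lift (5,-9): star map gives 6.73324; window check -1.2 ≤ 6.73324 < 0.4 is false → out
[4] lift (-6,2): star map gives -6.38516; window check -1.2 ≤ -6.38516 < 0.4 is false → out
[5] lift (-3,-13): star map gives -0.49643; window check -1.2 ≤ -0.49643 < 0.4 is true → IN Λ
[6] lift (2,15): star map gives -0.88874; window check -1.2 ≤ -0.88874 < 0.4 is true → IN Λ
[7] lift (11,-11): star map gives 13.11841; window check -1.2 ≤ 13.11841 < 0.4 is false → out
[8] lift (-2,-11): star map gives 0.11841; window check -1.2 ≤ 0.11841 < 0.4 is true → IN Λ

1, 2, 5, 6, 8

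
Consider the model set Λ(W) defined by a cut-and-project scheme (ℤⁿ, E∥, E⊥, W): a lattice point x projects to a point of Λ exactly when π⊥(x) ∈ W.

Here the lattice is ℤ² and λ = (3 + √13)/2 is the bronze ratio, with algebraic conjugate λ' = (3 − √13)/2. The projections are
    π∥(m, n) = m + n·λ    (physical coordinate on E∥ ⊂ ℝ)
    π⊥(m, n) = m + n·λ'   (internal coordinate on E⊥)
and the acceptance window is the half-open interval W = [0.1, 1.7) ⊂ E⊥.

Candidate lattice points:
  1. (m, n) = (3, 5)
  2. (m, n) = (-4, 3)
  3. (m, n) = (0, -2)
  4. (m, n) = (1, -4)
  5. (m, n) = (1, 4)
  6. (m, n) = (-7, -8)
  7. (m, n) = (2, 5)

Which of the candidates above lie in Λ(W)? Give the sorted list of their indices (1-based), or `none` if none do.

1, 3, 7

λ' = (3−√13)/2 ≈ -0.302776.
[1] lift (3,5): star map gives 1.486122; window check 0.1 ≤ 1.486122 < 1.7 is true → IN Λ
[2] lift (-4,3): star map gives -4.908327; window check 0.1 ≤ -4.908327 < 1.7 is false → out
[3] lift (0,-2): star map gives 0.605551; window check 0.1 ≤ 0.605551 < 1.7 is true → IN Λ
[4] lift (1,-4): star map gives 2.211103; window check 0.1 ≤ 2.211103 < 1.7 is false → out
[5] lift (1,4): star map gives -0.211103; window check 0.1 ≤ -0.211103 < 1.7 is false → out
[6] lift (-7,-8): star map gives -4.577795; window check 0.1 ≤ -4.577795 < 1.7 is false → out
[7] lift (2,5): star map gives 0.486122; window check 0.1 ≤ 0.486122 < 1.7 is true → IN Λ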